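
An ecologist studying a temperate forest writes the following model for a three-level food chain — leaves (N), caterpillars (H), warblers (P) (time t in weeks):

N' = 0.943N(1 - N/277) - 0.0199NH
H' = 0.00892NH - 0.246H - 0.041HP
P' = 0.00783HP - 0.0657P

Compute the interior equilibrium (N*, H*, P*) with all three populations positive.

From dP/dt = 0: 0.00783H* = 0.0657, so H* = 8.39.
From dN/dt = 0: 0.943(1 - N*/277) = 0.0199·8.39, giving N* = 277·(1 - 0.177) = 228.
From dH/dt = 0: 0.00892·228 - 0.246 = 0.041P*, so P* = 1.79/0.041 = 43.6.

N* ≈ 228, H* ≈ 8.39, P* ≈ 43.6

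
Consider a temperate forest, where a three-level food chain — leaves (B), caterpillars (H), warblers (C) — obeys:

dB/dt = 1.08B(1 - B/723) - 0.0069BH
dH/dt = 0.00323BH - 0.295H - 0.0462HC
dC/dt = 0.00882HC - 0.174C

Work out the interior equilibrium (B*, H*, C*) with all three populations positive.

B* ≈ 632, H* ≈ 19.7, C* ≈ 37.8

From dC/dt = 0: 0.00882H* = 0.174, so H* = 19.7.
From dB/dt = 0: 1.08(1 - B*/723) = 0.0069·19.7, giving B* = 723·(1 - 0.126) = 632.
From dH/dt = 0: 0.00323·632 - 0.295 = 0.0462C*, so C* = 1.75/0.0462 = 37.8.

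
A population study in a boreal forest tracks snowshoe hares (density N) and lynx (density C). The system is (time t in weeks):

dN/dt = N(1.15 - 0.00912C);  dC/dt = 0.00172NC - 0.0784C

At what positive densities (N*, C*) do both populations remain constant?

N* ≈ 45.6, C* ≈ 126

Set dC/dt = 0 with C > 0: 0.00172N - 0.0784 = 0, so N* = 0.0784/0.00172 = 45.6.
Set dN/dt = 0 with N > 0: 1.15 - 0.00912C = 0, so C* = 1.15/0.00912 = 126.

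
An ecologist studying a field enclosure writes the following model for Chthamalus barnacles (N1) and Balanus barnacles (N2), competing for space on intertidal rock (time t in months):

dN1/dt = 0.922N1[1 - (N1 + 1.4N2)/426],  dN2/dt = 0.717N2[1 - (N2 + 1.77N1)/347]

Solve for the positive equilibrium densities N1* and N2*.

N1* ≈ 40.5, N2* ≈ 275

Setting both brackets to zero gives the nullclines N1 + 1.4N2 = 426 and 1.77N1 + N2 = 347.
Substituting N2 = 347 - 1.77N1 into the first: N1(1 - 1.4·1.77) = 426 - 1.4·347.
So N1* = -59.8/-1.48 = 40.5, and then N2* = 347 - 1.77·40.5 = 275.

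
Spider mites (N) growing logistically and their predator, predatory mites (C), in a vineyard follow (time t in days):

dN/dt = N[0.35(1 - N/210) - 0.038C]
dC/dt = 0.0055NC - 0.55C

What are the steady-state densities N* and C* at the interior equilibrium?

From dC/dt = 0 with C > 0: 0.0055N* = 0.55, so N* = 100.
Substitute into dN/dt = 0: 0.35(1 - 100/210) = 0.038C*.
The bracket is 0.524, giving C* = 0.183/0.038 = 4.82.

N* ≈ 100, C* ≈ 4.82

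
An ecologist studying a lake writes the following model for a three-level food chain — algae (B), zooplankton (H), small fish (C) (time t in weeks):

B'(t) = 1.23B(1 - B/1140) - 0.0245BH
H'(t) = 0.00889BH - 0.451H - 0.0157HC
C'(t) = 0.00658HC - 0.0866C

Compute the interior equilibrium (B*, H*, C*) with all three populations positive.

From dC/dt = 0: 0.00658H* = 0.0866, so H* = 13.2.
From dB/dt = 0: 1.23(1 - B*/1140) = 0.0245·13.2, giving B* = 1140·(1 - 0.262) = 841.
From dH/dt = 0: 0.00889·841 - 0.451 = 0.0157C*, so C* = 7.03/0.0157 = 448.

B* ≈ 841, H* ≈ 13.2, C* ≈ 448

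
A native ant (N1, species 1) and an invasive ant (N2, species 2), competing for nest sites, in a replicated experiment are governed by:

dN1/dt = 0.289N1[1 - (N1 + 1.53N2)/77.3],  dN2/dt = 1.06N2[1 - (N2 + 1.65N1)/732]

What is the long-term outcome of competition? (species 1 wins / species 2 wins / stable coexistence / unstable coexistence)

species 2 excludes species 1

Compare the nullcline intercepts: K1/α12 = 77.3/1.53 = 50.5 < K2 = 732; K2/α21 = 732/1.65 = 444 > K1 = 77.3.
Since the inequalities point opposite ways, species 2 can invade but species 1 cannot.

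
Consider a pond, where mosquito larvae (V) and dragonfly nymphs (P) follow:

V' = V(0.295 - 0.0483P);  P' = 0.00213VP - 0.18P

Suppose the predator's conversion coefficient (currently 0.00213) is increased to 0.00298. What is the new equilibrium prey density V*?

V* ≈ 60.4

At the interior fixed point, setting dP/dt = 0 with P > 0 fixes V* = (predator death rate)/(VP coefficient) — independent of the other coefficients.
With the change, V* = 0.18/0.00298 = 60.4; it falls from 84.5.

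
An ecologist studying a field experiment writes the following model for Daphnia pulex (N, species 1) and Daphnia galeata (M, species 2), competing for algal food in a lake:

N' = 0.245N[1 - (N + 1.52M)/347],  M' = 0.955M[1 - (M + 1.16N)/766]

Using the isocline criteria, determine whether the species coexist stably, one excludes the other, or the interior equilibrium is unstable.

Compare the nullcline intercepts: K1/α12 = 347/1.52 = 228 < K2 = 766; K2/α21 = 766/1.16 = 660 > K1 = 347.
Since the inequalities point opposite ways, species 2 can invade but species 1 cannot.

species 2 excludes species 1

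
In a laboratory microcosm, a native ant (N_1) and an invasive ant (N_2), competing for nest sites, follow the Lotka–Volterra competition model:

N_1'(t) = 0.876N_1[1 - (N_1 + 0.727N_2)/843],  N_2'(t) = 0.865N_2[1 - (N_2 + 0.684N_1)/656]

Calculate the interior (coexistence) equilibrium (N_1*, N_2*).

N_1* ≈ 728, N_2* ≈ 158

Setting both brackets to zero gives the nullclines N_1 + 0.727N_2 = 843 and 0.684N_1 + N_2 = 656.
Substituting N_2 = 656 - 0.684N_1 into the first: N_1(1 - 0.727·0.684) = 843 - 0.727·656.
So N_1* = 366/0.503 = 728, and then N_2* = 656 - 0.684·728 = 158.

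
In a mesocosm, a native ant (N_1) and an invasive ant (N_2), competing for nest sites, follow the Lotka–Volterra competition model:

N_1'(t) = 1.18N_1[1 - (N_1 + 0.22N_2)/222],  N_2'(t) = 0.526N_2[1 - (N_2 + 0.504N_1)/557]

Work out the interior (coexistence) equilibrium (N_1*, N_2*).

N_1* ≈ 112, N_2* ≈ 501

Setting both brackets to zero gives the nullclines N_1 + 0.22N_2 = 222 and 0.504N_1 + N_2 = 557.
Substituting N_2 = 557 - 0.504N_1 into the first: N_1(1 - 0.22·0.504) = 222 - 0.22·557.
So N_1* = 99.5/0.889 = 112, and then N_2* = 557 - 0.504·112 = 501.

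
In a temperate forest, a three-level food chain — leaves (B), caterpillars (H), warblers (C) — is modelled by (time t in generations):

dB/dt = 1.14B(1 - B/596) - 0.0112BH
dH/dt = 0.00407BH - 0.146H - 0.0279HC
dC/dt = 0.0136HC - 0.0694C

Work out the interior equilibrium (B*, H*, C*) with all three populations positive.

B* ≈ 566, H* ≈ 5.1, C* ≈ 77.4

From dC/dt = 0: 0.0136H* = 0.0694, so H* = 5.1.
From dB/dt = 0: 1.14(1 - B*/596) = 0.0112·5.1, giving B* = 596·(1 - 0.0501) = 566.
From dH/dt = 0: 0.00407·566 - 0.146 = 0.0279C*, so C* = 2.16/0.0279 = 77.4.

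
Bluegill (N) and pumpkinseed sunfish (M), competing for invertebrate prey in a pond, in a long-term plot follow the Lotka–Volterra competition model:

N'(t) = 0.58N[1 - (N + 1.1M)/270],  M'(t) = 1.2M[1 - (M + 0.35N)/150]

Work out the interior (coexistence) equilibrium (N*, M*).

N* ≈ 171, M* ≈ 90.2

Setting both brackets to zero gives the nullclines N + 1.1M = 270 and 0.35N + M = 150.
Substituting M = 150 - 0.35N into the first: N(1 - 1.1·0.35) = 270 - 1.1·150.
So N* = 105/0.615 = 171, and then M* = 150 - 0.35·171 = 90.2.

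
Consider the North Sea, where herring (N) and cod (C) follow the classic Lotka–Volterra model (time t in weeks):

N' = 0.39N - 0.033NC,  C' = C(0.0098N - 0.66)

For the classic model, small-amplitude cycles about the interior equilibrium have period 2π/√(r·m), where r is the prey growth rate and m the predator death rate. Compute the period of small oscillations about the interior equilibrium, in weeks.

Here r = 0.39 and m = 0.66, so r·m = 0.257.
ω = √0.257 = 0.507 per week, hence T = 2π/ω ≈ 12.4 weeks.

T ≈ 12.4 weeks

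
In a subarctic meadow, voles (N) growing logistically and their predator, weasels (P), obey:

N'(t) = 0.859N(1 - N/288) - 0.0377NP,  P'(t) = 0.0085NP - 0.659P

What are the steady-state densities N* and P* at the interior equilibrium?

N* ≈ 77.5, P* ≈ 16.7

From dP/dt = 0 with P > 0: 0.0085N* = 0.659, so N* = 77.5.
Substitute into dN/dt = 0: 0.859(1 - 77.5/288) = 0.0377P*.
The bracket is 0.731, giving P* = 0.628/0.0377 = 16.7.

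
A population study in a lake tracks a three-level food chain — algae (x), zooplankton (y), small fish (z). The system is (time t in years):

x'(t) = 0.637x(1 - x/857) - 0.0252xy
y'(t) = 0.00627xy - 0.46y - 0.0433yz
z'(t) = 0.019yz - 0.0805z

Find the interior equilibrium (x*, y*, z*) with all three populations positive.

From dz/dt = 0: 0.019y* = 0.0805, so y* = 4.24.
From dx/dt = 0: 0.637(1 - x*/857) = 0.0252·4.24, giving x* = 857·(1 - 0.168) = 713.
From dy/dt = 0: 0.00627·713 - 0.46 = 0.0433z*, so z* = 4.01/0.0433 = 92.7.

x* ≈ 713, y* ≈ 4.24, z* ≈ 92.7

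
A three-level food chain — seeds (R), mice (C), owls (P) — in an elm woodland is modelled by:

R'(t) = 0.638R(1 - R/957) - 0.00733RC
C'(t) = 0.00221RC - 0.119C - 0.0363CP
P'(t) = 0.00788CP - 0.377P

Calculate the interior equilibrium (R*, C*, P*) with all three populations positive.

R* ≈ 431, C* ≈ 47.8, P* ≈ 23

From dP/dt = 0: 0.00788C* = 0.377, so C* = 47.8.
From dR/dt = 0: 0.638(1 - R*/957) = 0.00733·47.8, giving R* = 957·(1 - 0.55) = 431.
From dC/dt = 0: 0.00221·431 - 0.119 = 0.0363P*, so P* = 0.833/0.0363 = 23.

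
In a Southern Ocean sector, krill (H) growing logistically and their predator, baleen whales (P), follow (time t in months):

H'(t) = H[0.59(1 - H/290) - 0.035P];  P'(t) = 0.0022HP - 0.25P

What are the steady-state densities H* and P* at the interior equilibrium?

From dP/dt = 0 with P > 0: 0.0022H* = 0.25, so H* = 114.
Substitute into dH/dt = 0: 0.59(1 - 114/290) = 0.035P*.
The bracket is 0.608, giving P* = 0.359/0.035 = 10.3.

H* ≈ 114, P* ≈ 10.3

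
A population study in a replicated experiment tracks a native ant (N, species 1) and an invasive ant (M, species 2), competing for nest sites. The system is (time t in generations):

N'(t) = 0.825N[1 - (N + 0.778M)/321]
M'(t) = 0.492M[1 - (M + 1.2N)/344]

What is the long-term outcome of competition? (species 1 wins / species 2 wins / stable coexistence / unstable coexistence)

Compare the nullcline intercepts: K1/α12 = 321/0.778 = 413 > K2 = 344; K2/α21 = 344/1.2 = 287 < K1 = 321.
Since the inequalities point opposite ways, species 1 can invade but species 2 cannot.

species 1 excludes species 2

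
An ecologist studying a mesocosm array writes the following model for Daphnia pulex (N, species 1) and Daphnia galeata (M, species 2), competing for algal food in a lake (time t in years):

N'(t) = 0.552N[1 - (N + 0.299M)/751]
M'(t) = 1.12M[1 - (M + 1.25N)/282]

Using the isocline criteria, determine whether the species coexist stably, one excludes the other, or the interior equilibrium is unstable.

species 1 excludes species 2

Compare the nullcline intercepts: K1/α12 = 751/0.299 = 2510 > K2 = 282; K2/α21 = 282/1.25 = 226 < K1 = 751.
Since the inequalities point opposite ways, species 1 can invade but species 2 cannot.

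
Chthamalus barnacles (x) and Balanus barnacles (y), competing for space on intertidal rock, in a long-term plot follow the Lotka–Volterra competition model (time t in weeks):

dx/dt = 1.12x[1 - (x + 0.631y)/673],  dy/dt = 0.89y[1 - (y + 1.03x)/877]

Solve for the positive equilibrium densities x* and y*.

x* ≈ 342, y* ≈ 525

Setting both brackets to zero gives the nullclines x + 0.631y = 673 and 1.03x + y = 877.
Substituting y = 877 - 1.03x into the first: x(1 - 0.631·1.03) = 673 - 0.631·877.
So x* = 120/0.35 = 342, and then y* = 877 - 1.03·342 = 525.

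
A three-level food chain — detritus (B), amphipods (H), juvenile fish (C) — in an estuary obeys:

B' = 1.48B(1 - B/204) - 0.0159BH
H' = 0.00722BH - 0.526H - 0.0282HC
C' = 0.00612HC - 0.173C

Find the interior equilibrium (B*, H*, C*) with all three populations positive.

B* ≈ 142, H* ≈ 28.3, C* ≈ 17.7

From dC/dt = 0: 0.00612H* = 0.173, so H* = 28.3.
From dB/dt = 0: 1.48(1 - B*/204) = 0.0159·28.3, giving B* = 204·(1 - 0.304) = 142.
From dH/dt = 0: 0.00722·142 - 0.526 = 0.0282C*, so C* = 0.5/0.0282 = 17.7.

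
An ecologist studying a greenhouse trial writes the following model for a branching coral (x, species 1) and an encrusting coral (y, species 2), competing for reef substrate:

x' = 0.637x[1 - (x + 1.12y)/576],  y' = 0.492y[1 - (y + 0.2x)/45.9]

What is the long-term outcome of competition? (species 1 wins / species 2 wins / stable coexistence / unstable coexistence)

Compare the nullcline intercepts: K1/α12 = 576/1.12 = 514 > K2 = 45.9; K2/α21 = 45.9/0.2 = 229 < K1 = 576.
Since the inequalities point opposite ways, species 1 can invade but species 2 cannot.

species 1 excludes species 2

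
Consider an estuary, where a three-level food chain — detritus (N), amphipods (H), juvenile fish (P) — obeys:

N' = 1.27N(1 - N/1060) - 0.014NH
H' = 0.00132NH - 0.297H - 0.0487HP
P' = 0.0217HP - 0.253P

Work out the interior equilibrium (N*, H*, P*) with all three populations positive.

From dP/dt = 0: 0.0217H* = 0.253, so H* = 11.7.
From dN/dt = 0: 1.27(1 - N*/1060) = 0.014·11.7, giving N* = 1060·(1 - 0.129) = 924.
From dH/dt = 0: 0.00132·924 - 0.297 = 0.0487P*, so P* = 0.922/0.0487 = 18.9.

N* ≈ 924, H* ≈ 11.7, P* ≈ 18.9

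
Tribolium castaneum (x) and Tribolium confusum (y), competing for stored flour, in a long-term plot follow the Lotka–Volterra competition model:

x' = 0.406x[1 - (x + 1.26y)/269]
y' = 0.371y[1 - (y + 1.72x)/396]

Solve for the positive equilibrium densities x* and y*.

Setting both brackets to zero gives the nullclines x + 1.26y = 269 and 1.72x + y = 396.
Substituting y = 396 - 1.72x into the first: x(1 - 1.26·1.72) = 269 - 1.26·396.
So x* = -230/-1.17 = 197, and then y* = 396 - 1.72·197 = 57.1.

x* ≈ 197, y* ≈ 57.1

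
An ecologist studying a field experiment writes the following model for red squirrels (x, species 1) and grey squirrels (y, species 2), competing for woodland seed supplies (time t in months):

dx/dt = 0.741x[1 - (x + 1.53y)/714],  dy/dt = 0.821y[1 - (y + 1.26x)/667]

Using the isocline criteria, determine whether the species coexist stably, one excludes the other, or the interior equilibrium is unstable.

unstable coexistence (outcome depends on initial conditions)

Compare the nullcline intercepts: K1/α12 = 714/1.53 = 467 < K2 = 667; K2/α21 = 667/1.26 = 529 < K1 = 714.
Since both are reversed, neither can invade when rare; the interior point is a saddle.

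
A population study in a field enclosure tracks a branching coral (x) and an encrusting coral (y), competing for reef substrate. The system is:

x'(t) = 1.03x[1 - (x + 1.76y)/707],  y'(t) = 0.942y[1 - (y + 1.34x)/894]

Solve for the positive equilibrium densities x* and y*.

x* ≈ 638, y* ≈ 39.3

Setting both brackets to zero gives the nullclines x + 1.76y = 707 and 1.34x + y = 894.
Substituting y = 894 - 1.34x into the first: x(1 - 1.76·1.34) = 707 - 1.76·894.
So x* = -866/-1.36 = 638, and then y* = 894 - 1.34·638 = 39.3.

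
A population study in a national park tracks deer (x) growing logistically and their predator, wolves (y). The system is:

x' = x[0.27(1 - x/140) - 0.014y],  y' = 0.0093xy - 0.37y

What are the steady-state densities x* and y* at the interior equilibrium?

x* ≈ 39.8, y* ≈ 13.8

From dy/dt = 0 with y > 0: 0.0093x* = 0.37, so x* = 39.8.
Substitute into dx/dt = 0: 0.27(1 - 39.8/140) = 0.014y*.
The bracket is 0.716, giving y* = 0.193/0.014 = 13.8.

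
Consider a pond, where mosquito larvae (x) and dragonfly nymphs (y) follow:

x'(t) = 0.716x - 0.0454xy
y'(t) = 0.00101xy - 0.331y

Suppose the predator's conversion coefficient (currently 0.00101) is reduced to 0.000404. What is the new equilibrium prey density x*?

x* ≈ 819

At the interior fixed point, setting dy/dt = 0 with y > 0 fixes x* = (predator death rate)/(xy coefficient) — independent of the other coefficients.
With the change, x* = 0.331/0.000404 = 819; it rises from 328.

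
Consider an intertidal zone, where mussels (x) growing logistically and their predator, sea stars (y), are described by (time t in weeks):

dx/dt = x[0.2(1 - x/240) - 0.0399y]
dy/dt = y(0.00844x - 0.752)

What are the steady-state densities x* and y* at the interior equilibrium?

x* ≈ 89.1, y* ≈ 3.15

From dy/dt = 0 with y > 0: 0.00844x* = 0.752, so x* = 89.1.
Substitute into dx/dt = 0: 0.2(1 - 89.1/240) = 0.0399y*.
The bracket is 0.629, giving y* = 0.126/0.0399 = 3.15.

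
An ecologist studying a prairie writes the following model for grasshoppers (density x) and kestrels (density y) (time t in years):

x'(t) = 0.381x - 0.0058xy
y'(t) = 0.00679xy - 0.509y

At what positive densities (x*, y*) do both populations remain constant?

Set dy/dt = 0 with y > 0: 0.00679x - 0.509 = 0, so x* = 0.509/0.00679 = 75.
Set dx/dt = 0 with x > 0: 0.381 - 0.0058y = 0, so y* = 0.381/0.0058 = 65.7.

x* ≈ 75, y* ≈ 65.7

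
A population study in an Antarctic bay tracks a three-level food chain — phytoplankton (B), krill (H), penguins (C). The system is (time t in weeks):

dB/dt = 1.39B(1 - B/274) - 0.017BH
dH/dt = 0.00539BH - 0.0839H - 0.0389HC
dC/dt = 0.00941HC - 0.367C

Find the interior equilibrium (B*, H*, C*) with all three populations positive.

B* ≈ 143, H* ≈ 39, C* ≈ 17.7

From dC/dt = 0: 0.00941H* = 0.367, so H* = 39.
From dB/dt = 0: 1.39(1 - B*/274) = 0.017·39, giving B* = 274·(1 - 0.477) = 143.
From dH/dt = 0: 0.00539·143 - 0.0839 = 0.0389C*, so C* = 0.689/0.0389 = 17.7.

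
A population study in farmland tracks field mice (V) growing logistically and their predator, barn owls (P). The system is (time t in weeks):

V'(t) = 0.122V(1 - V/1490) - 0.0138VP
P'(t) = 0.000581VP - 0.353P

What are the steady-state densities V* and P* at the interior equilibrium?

V* ≈ 608, P* ≈ 5.24

From dP/dt = 0 with P > 0: 0.000581V* = 0.353, so V* = 608.
Substitute into dV/dt = 0: 0.122(1 - 608/1490) = 0.0138P*.
The bracket is 0.592, giving P* = 0.0723/0.0138 = 5.24.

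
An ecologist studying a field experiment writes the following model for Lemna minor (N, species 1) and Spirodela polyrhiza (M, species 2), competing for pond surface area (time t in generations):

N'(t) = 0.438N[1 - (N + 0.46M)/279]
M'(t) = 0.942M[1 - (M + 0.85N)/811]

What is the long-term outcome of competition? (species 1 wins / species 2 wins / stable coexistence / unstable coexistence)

Compare the nullcline intercepts: K1/α12 = 279/0.46 = 607 < K2 = 811; K2/α21 = 811/0.85 = 954 > K1 = 279.
Since the inequalities point opposite ways, species 2 can invade but species 1 cannot.

species 2 excludes species 1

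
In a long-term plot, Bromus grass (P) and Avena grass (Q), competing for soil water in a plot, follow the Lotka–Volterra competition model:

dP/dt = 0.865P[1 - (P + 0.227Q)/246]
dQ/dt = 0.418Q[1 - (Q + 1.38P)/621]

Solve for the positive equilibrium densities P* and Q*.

P* ≈ 153, Q* ≈ 410

Setting both brackets to zero gives the nullclines P + 0.227Q = 246 and 1.38P + Q = 621.
Substituting Q = 621 - 1.38P into the first: P(1 - 0.227·1.38) = 246 - 0.227·621.
So P* = 105/0.687 = 153, and then Q* = 621 - 1.38·153 = 410.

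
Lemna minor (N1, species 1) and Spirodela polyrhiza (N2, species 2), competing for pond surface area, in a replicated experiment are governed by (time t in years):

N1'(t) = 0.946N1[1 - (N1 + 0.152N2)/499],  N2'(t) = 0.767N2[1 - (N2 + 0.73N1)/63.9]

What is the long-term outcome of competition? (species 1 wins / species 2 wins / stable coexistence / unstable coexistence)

Compare the nullcline intercepts: K1/α12 = 499/0.152 = 3280 > K2 = 63.9; K2/α21 = 63.9/0.73 = 87.5 < K1 = 499.
Since the inequalities point opposite ways, species 1 can invade but species 2 cannot.

species 1 excludes species 2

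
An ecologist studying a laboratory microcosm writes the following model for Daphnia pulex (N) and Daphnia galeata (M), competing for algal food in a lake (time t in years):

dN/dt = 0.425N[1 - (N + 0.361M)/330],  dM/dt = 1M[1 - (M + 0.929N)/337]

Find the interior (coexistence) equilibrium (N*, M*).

Setting both brackets to zero gives the nullclines N + 0.361M = 330 and 0.929N + M = 337.
Substituting M = 337 - 0.929N into the first: N(1 - 0.361·0.929) = 330 - 0.361·337.
So N* = 208/0.665 = 313, and then M* = 337 - 0.929·313 = 45.8.

N* ≈ 313, M* ≈ 45.8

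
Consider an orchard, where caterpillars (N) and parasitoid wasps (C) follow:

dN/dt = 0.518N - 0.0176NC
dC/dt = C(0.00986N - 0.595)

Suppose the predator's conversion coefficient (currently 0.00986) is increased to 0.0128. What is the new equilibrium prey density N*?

N* ≈ 46.5

At the interior fixed point, setting dC/dt = 0 with C > 0 fixes N* = (predator death rate)/(NC coefficient) — independent of the other coefficients.
With the change, N* = 0.595/0.0128 = 46.5; it falls from 60.3.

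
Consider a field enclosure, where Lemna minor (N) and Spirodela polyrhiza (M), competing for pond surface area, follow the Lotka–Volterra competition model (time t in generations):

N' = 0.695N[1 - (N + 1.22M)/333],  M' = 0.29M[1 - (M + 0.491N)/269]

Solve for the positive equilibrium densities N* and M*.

Setting both brackets to zero gives the nullclines N + 1.22M = 333 and 0.491N + M = 269.
Substituting M = 269 - 0.491N into the first: N(1 - 1.22·0.491) = 333 - 1.22·269.
So N* = 4.82/0.401 = 12, and then M* = 269 - 0.491·12 = 263.

N* ≈ 12, M* ≈ 263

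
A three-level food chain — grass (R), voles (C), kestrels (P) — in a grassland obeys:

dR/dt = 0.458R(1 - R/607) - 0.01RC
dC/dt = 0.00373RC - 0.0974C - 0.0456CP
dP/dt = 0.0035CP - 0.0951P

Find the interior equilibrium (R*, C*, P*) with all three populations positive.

R* ≈ 247, C* ≈ 27.2, P* ≈ 18.1

From dP/dt = 0: 0.0035C* = 0.0951, so C* = 27.2.
From dR/dt = 0: 0.458(1 - R*/607) = 0.01·27.2, giving R* = 607·(1 - 0.593) = 247.
From dC/dt = 0: 0.00373·247 - 0.0974 = 0.0456P*, so P* = 0.823/0.0456 = 18.1.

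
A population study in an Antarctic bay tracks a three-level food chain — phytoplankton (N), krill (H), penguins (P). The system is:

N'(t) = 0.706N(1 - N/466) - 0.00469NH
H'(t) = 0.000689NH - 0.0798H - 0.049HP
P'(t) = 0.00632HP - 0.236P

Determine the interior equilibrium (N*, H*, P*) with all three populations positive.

N* ≈ 350, H* ≈ 37.3, P* ≈ 3.3

From dP/dt = 0: 0.00632H* = 0.236, so H* = 37.3.
From dN/dt = 0: 0.706(1 - N*/466) = 0.00469·37.3, giving N* = 466·(1 - 0.248) = 350.
From dH/dt = 0: 0.000689·350 - 0.0798 = 0.049P*, so P* = 0.162/0.049 = 3.3.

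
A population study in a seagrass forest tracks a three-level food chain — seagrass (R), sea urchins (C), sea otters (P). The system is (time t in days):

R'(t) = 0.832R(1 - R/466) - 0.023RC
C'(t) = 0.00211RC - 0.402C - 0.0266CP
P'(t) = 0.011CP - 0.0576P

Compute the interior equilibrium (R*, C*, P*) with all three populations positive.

R* ≈ 399, C* ≈ 5.24, P* ≈ 16.5

From dP/dt = 0: 0.011C* = 0.0576, so C* = 5.24.
From dR/dt = 0: 0.832(1 - R*/466) = 0.023·5.24, giving R* = 466·(1 - 0.145) = 399.
From dC/dt = 0: 0.00211·399 - 0.402 = 0.0266P*, so P* = 0.439/0.0266 = 16.5.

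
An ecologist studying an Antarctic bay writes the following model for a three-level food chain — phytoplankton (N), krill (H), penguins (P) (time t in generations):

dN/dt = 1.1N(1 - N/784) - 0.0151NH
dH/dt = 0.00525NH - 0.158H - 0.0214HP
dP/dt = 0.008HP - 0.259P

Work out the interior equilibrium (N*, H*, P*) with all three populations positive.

N* ≈ 436, H* ≈ 32.4, P* ≈ 99.5

From dP/dt = 0: 0.008H* = 0.259, so H* = 32.4.
From dN/dt = 0: 1.1(1 - N*/784) = 0.0151·32.4, giving N* = 784·(1 - 0.444) = 436.
From dH/dt = 0: 0.00525·436 - 0.158 = 0.0214P*, so P* = 2.13/0.0214 = 99.5.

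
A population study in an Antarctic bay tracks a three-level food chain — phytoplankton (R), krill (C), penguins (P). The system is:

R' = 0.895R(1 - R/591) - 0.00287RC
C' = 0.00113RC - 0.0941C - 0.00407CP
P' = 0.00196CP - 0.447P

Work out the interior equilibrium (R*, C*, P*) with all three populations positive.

From dP/dt = 0: 0.00196C* = 0.447, so C* = 228.
From dR/dt = 0: 0.895(1 - R*/591) = 0.00287·228, giving R* = 591·(1 - 0.731) = 159.
From dC/dt = 0: 0.00113·159 - 0.0941 = 0.00407P*, so P* = 0.0853/0.00407 = 21.

R* ≈ 159, C* ≈ 228, P* ≈ 21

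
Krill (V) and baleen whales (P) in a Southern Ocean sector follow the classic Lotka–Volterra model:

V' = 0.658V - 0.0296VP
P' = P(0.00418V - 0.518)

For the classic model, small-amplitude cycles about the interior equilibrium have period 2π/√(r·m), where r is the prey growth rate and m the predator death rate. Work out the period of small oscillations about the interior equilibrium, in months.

T ≈ 10.8 months

Here r = 0.658 and m = 0.518, so r·m = 0.341.
ω = √0.341 = 0.584 per month, hence T = 2π/ω ≈ 10.8 months.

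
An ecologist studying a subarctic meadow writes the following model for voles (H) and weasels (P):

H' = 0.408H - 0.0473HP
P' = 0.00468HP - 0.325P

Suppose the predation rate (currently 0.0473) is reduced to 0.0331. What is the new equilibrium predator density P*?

P* ≈ 12.3

At the interior fixed point, setting dH/dt = 0 with H > 0 fixes P* = (prey growth rate)/(HP coefficient) — independent of the other coefficients.
With the change, P* = 0.408/0.0331 = 12.3; it rises from 8.63.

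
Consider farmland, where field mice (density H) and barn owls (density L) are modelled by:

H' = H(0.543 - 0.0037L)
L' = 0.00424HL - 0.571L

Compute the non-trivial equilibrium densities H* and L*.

Set dL/dt = 0 with L > 0: 0.00424H - 0.571 = 0, so H* = 0.571/0.00424 = 135.
Set dH/dt = 0 with H > 0: 0.543 - 0.0037L = 0, so L* = 0.543/0.0037 = 147.

H* ≈ 135, L* ≈ 147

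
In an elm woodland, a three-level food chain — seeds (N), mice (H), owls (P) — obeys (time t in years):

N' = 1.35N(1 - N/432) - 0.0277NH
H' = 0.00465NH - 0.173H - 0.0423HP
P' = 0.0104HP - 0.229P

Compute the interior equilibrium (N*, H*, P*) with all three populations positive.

N* ≈ 237, H* ≈ 22, P* ≈ 21.9

From dP/dt = 0: 0.0104H* = 0.229, so H* = 22.
From dN/dt = 0: 1.35(1 - N*/432) = 0.0277·22, giving N* = 432·(1 - 0.452) = 237.
From dH/dt = 0: 0.00465·237 - 0.173 = 0.0423P*, so P* = 0.928/0.0423 = 21.9.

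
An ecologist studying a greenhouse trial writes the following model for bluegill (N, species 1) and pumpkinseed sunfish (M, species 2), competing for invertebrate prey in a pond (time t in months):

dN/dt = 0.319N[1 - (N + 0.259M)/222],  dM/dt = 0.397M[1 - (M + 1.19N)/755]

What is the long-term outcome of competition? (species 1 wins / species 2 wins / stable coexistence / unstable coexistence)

stable coexistence

Compare the nullcline intercepts: K1/α12 = 222/0.259 = 857 > K2 = 755; K2/α21 = 755/1.19 = 634 > K1 = 222.
Since both inequalities hold, each species can invade when rare, so the interior equilibrium is stable.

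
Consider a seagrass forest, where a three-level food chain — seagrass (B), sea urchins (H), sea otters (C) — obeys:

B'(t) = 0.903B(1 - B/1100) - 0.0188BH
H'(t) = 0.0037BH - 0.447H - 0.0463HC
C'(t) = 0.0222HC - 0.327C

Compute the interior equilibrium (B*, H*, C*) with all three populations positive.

From dC/dt = 0: 0.0222H* = 0.327, so H* = 14.7.
From dB/dt = 0: 0.903(1 - B*/1100) = 0.0188·14.7, giving B* = 1100·(1 - 0.307) = 763.
From dH/dt = 0: 0.0037·763 - 0.447 = 0.0463C*, so C* = 2.37/0.0463 = 51.3.

B* ≈ 763, H* ≈ 14.7, C* ≈ 51.3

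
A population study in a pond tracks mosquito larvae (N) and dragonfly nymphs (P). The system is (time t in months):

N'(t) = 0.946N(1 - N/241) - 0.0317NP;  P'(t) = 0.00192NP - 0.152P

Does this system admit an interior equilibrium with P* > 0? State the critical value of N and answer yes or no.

The predator equation gives dP/dt > 0 only when N > 0.152/0.00192 = 79.2.
Without the predator, N → K = 241. Since 241 > 79.2, the predator can invade and persist.

Threshold N = 79.2; K > 79.2, so yes, the predator persists.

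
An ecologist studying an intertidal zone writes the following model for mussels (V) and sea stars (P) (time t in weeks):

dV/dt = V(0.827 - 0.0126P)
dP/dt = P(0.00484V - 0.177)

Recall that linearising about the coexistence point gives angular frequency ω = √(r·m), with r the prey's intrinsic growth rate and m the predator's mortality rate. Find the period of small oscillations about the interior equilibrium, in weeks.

T ≈ 16.4 weeks

Here r = 0.827 and m = 0.177, so r·m = 0.146.
ω = √0.146 = 0.383 per week, hence T = 2π/ω ≈ 16.4 weeks.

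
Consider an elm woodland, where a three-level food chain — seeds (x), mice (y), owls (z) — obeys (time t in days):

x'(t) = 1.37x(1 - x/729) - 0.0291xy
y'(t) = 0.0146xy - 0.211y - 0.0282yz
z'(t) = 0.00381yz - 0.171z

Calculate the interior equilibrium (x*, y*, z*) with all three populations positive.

From dz/dt = 0: 0.00381y* = 0.171, so y* = 44.9.
From dx/dt = 0: 1.37(1 - x*/729) = 0.0291·44.9, giving x* = 729·(1 - 0.953) = 34.
From dy/dt = 0: 0.0146·34 - 0.211 = 0.0282z*, so z* = 0.286/0.0282 = 10.1.

x* ≈ 34, y* ≈ 44.9, z* ≈ 10.1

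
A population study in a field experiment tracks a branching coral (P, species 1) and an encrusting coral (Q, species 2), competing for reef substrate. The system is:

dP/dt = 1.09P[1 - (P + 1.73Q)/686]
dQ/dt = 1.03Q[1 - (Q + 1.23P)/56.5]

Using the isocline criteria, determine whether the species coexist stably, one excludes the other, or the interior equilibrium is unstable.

Compare the nullcline intercepts: K1/α12 = 686/1.73 = 397 > K2 = 56.5; K2/α21 = 56.5/1.23 = 45.9 < K1 = 686.
Since the inequalities point opposite ways, species 1 can invade but species 2 cannot.

species 1 excludes species 2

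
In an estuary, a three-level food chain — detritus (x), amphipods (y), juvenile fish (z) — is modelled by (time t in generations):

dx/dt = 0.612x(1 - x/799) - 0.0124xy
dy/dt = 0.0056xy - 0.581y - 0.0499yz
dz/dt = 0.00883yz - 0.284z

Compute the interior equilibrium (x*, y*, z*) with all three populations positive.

x* ≈ 278, y* ≈ 32.2, z* ≈ 19.6

From dz/dt = 0: 0.00883y* = 0.284, so y* = 32.2.
From dx/dt = 0: 0.612(1 - x*/799) = 0.0124·32.2, giving x* = 799·(1 - 0.652) = 278.
From dy/dt = 0: 0.0056·278 - 0.581 = 0.0499z*, so z* = 0.978/0.0499 = 19.6.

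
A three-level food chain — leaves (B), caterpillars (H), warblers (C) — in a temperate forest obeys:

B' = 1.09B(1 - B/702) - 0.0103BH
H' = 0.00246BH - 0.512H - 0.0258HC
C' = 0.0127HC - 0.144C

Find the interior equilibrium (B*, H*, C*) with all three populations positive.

B* ≈ 627, H* ≈ 11.3, C* ≈ 39.9

From dC/dt = 0: 0.0127H* = 0.144, so H* = 11.3.
From dB/dt = 0: 1.09(1 - B*/702) = 0.0103·11.3, giving B* = 702·(1 - 0.107) = 627.
From dH/dt = 0: 0.00246·627 - 0.512 = 0.0258C*, so C* = 1.03/0.0258 = 39.9.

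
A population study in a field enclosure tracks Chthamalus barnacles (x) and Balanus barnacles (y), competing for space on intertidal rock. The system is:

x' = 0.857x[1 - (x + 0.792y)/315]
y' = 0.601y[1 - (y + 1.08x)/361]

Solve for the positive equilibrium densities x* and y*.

x* ≈ 201, y* ≈ 144

Setting both brackets to zero gives the nullclines x + 0.792y = 315 and 1.08x + y = 361.
Substituting y = 361 - 1.08x into the first: x(1 - 0.792·1.08) = 315 - 0.792·361.
So x* = 29.1/0.145 = 201, and then y* = 361 - 1.08·201 = 144.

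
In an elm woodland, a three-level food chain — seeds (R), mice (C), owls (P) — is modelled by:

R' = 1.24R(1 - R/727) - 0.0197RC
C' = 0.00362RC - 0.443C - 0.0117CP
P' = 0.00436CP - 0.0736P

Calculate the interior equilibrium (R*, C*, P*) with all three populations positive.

From dP/dt = 0: 0.00436C* = 0.0736, so C* = 16.9.
From dR/dt = 0: 1.24(1 - R*/727) = 0.0197·16.9, giving R* = 727·(1 - 0.268) = 532.
From dC/dt = 0: 0.00362·532 - 0.443 = 0.0117P*, so P* = 1.48/0.0117 = 127.

R* ≈ 532, C* ≈ 16.9, P* ≈ 127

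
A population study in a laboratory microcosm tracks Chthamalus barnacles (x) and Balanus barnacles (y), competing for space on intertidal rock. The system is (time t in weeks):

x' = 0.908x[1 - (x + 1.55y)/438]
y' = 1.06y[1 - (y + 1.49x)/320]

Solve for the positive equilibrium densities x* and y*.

x* ≈ 44.3, y* ≈ 254

Setting both brackets to zero gives the nullclines x + 1.55y = 438 and 1.49x + y = 320.
Substituting y = 320 - 1.49x into the first: x(1 - 1.55·1.49) = 438 - 1.55·320.
So x* = -58/-1.31 = 44.3, and then y* = 320 - 1.49·44.3 = 254.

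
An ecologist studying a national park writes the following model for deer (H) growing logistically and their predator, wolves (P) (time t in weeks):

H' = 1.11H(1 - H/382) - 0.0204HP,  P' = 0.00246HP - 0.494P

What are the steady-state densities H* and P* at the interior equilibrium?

H* ≈ 201, P* ≈ 25.8

From dP/dt = 0 with P > 0: 0.00246H* = 0.494, so H* = 201.
Substitute into dH/dt = 0: 1.11(1 - 201/382) = 0.0204P*.
The bracket is 0.474, giving P* = 0.526/0.0204 = 25.8.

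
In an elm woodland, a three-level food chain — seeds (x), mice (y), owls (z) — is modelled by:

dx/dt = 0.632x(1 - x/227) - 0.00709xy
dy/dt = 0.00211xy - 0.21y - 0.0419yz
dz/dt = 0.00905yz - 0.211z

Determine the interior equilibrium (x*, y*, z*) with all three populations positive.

x* ≈ 168, y* ≈ 23.3, z* ≈ 3.43

From dz/dt = 0: 0.00905y* = 0.211, so y* = 23.3.
From dx/dt = 0: 0.632(1 - x*/227) = 0.00709·23.3, giving x* = 227·(1 - 0.262) = 168.
From dy/dt = 0: 0.00211·168 - 0.21 = 0.0419z*, so z* = 0.144/0.0419 = 3.43.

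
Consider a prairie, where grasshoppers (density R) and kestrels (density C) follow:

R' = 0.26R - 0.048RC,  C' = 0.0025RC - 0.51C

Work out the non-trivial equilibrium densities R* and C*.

Set dC/dt = 0 with C > 0: 0.0025R - 0.51 = 0, so R* = 0.51/0.0025 = 204.
Set dR/dt = 0 with R > 0: 0.26 - 0.048C = 0, so C* = 0.26/0.048 = 5.42.

R* ≈ 204, C* ≈ 5.42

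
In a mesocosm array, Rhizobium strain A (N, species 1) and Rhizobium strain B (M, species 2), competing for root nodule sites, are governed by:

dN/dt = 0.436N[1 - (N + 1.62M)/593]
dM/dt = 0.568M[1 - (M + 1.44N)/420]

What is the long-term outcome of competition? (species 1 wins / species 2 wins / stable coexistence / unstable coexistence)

Compare the nullcline intercepts: K1/α12 = 593/1.62 = 366 < K2 = 420; K2/α21 = 420/1.44 = 292 < K1 = 593.
Since both are reversed, neither can invade when rare; the interior point is a saddle.

unstable coexistence (outcome depends on initial conditions)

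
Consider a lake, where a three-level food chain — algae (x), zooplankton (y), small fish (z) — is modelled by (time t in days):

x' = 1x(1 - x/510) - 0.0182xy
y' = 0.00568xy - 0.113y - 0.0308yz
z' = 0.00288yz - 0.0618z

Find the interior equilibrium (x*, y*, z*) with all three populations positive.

x* ≈ 311, y* ≈ 21.5, z* ≈ 53.7

From dz/dt = 0: 0.00288y* = 0.0618, so y* = 21.5.
From dx/dt = 0: 1(1 - x*/510) = 0.0182·21.5, giving x* = 510·(1 - 0.391) = 311.
From dy/dt = 0: 0.00568·311 - 0.113 = 0.0308z*, so z* = 1.65/0.0308 = 53.7.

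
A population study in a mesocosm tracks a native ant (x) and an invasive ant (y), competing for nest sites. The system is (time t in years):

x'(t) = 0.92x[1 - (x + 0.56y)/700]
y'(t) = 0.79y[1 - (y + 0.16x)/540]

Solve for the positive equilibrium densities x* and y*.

x* ≈ 437, y* ≈ 470

Setting both brackets to zero gives the nullclines x + 0.56y = 700 and 0.16x + y = 540.
Substituting y = 540 - 0.16x into the first: x(1 - 0.56·0.16) = 700 - 0.56·540.
So x* = 398/0.91 = 437, and then y* = 540 - 0.16·437 = 470.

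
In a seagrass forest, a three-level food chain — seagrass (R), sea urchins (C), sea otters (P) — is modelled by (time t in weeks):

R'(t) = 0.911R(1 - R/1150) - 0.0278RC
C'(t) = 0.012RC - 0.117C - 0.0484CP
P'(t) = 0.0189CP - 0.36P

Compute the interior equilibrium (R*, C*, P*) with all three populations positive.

R* ≈ 482, C* ≈ 19, P* ≈ 117

From dP/dt = 0: 0.0189C* = 0.36, so C* = 19.
From dR/dt = 0: 0.911(1 - R*/1150) = 0.0278·19, giving R* = 1150·(1 - 0.581) = 482.
From dC/dt = 0: 0.012·482 - 0.117 = 0.0484P*, so P* = 5.66/0.0484 = 117.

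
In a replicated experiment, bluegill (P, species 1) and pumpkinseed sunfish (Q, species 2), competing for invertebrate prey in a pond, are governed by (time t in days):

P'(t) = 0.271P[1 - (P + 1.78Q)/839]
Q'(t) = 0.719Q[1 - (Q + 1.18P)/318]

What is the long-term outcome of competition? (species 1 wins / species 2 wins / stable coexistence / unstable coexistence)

species 1 excludes species 2

Compare the nullcline intercepts: K1/α12 = 839/1.78 = 471 > K2 = 318; K2/α21 = 318/1.18 = 269 < K1 = 839.
Since the inequalities point opposite ways, species 1 can invade but species 2 cannot.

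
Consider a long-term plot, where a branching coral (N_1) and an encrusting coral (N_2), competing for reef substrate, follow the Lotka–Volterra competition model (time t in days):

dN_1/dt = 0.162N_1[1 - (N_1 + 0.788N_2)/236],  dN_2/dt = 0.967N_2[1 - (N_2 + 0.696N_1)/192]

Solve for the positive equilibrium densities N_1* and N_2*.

N_1* ≈ 188, N_2* ≈ 61.4

Setting both brackets to zero gives the nullclines N_1 + 0.788N_2 = 236 and 0.696N_1 + N_2 = 192.
Substituting N_2 = 192 - 0.696N_1 into the first: N_1(1 - 0.788·0.696) = 236 - 0.788·192.
So N_1* = 84.7/0.452 = 188, and then N_2* = 192 - 0.696·188 = 61.4.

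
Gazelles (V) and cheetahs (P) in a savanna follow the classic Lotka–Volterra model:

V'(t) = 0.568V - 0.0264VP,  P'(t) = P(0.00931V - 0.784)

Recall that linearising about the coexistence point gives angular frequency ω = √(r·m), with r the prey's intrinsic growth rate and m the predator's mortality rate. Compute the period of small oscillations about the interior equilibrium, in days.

T ≈ 9.42 days

Here r = 0.568 and m = 0.784, so r·m = 0.445.
ω = √0.445 = 0.667 per day, hence T = 2π/ω ≈ 9.42 days.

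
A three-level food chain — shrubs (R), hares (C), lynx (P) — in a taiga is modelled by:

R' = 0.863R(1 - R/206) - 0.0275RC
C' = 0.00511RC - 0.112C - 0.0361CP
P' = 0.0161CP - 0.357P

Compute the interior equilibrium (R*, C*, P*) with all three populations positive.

R* ≈ 60.4, C* ≈ 22.2, P* ≈ 5.45

From dP/dt = 0: 0.0161C* = 0.357, so C* = 22.2.
From dR/dt = 0: 0.863(1 - R*/206) = 0.0275·22.2, giving R* = 206·(1 - 0.707) = 60.4.
From dC/dt = 0: 0.00511·60.4 - 0.112 = 0.0361P*, so P* = 0.197/0.0361 = 5.45.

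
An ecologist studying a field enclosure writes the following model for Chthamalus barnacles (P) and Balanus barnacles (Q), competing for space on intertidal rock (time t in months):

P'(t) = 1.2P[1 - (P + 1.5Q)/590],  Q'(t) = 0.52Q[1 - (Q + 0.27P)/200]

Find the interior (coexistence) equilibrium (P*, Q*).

Setting both brackets to zero gives the nullclines P + 1.5Q = 590 and 0.27P + Q = 200.
Substituting Q = 200 - 0.27P into the first: P(1 - 1.5·0.27) = 590 - 1.5·200.
So P* = 290/0.595 = 487, and then Q* = 200 - 0.27·487 = 68.4.

P* ≈ 487, Q* ≈ 68.4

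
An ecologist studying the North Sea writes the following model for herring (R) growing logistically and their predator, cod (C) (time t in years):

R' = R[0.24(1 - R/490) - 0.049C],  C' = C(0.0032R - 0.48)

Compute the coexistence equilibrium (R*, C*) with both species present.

R* ≈ 150, C* ≈ 3.4

From dC/dt = 0 with C > 0: 0.0032R* = 0.48, so R* = 150.
Substitute into dR/dt = 0: 0.24(1 - 150/490) = 0.049C*.
The bracket is 0.694, giving C* = 0.167/0.049 = 3.4.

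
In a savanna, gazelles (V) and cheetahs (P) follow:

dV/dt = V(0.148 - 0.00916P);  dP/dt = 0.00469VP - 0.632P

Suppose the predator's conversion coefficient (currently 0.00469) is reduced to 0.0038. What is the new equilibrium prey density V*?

At the interior fixed point, setting dP/dt = 0 with P > 0 fixes V* = (predator death rate)/(VP coefficient) — independent of the other coefficients.
With the change, V* = 0.632/0.0038 = 166; it rises from 135.

V* ≈ 166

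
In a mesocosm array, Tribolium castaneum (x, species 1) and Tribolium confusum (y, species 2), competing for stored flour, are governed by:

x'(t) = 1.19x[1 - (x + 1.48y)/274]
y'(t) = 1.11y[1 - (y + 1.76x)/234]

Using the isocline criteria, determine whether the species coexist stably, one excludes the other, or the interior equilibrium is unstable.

unstable coexistence (outcome depends on initial conditions)

Compare the nullcline intercepts: K1/α12 = 274/1.48 = 185 < K2 = 234; K2/α21 = 234/1.76 = 133 < K1 = 274.
Since both are reversed, neither can invade when rare; the interior point is a saddle.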